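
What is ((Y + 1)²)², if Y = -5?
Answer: 256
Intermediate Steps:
((Y + 1)²)² = ((-5 + 1)²)² = ((-4)²)² = 16² = 256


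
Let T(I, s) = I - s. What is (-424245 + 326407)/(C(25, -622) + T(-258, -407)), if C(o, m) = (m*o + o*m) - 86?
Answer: 97838/31037 ≈ 3.1523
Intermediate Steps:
C(o, m) = -86 + 2*m*o (C(o, m) = (m*o + m*o) - 86 = 2*m*o - 86 = -86 + 2*m*o)
(-424245 + 326407)/(C(25, -622) + T(-258, -407)) = (-424245 + 326407)/((-86 + 2*(-622)*25) + (-258 - 1*(-407))) = -97838/((-86 - 31100) + (-258 + 407)) = -97838/(-31186 + 149) = -97838/(-31037) = -97838*(-1/31037) = 97838/31037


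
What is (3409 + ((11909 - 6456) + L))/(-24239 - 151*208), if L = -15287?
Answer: 6425/55647 ≈ 0.11546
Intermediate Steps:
(3409 + ((11909 - 6456) + L))/(-24239 - 151*208) = (3409 + ((11909 - 6456) - 15287))/(-24239 - 151*208) = (3409 + (5453 - 15287))/(-24239 - 31408) = (3409 - 9834)/(-55647) = -6425*(-1/55647) = 6425/55647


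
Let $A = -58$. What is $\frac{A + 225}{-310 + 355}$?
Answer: $\frac{167}{45} \approx 3.7111$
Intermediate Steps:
$\frac{A + 225}{-310 + 355} = \frac{-58 + 225}{-310 + 355} = \frac{167}{45}$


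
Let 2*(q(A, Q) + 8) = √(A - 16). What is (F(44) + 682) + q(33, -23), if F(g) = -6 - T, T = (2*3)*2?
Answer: 656 + √17/2 ≈ 658.06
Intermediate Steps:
T = 12 (T = 6*2 = 12)
F(g) = -18 (F(g) = -6 - 1*12 = -6 - 12 = -18)
q(A, Q) = -8 + √(-16 + A)/2 (q(A, Q) = -8 + √(A - 16)/2 = -8 + √(-16 + A)/2)
(F(44) + 682) + q(33, -23) = (-18 + 682) + (-8 + √(-16 + 33)/2) = 664 + (-8 + √17/2) = 656 + √17/2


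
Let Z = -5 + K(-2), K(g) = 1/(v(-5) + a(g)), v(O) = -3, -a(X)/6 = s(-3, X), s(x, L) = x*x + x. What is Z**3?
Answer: -7529536/59319 ≈ -126.93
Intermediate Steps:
s(x, L) = x + x**2 (s(x, L) = x**2 + x = x + x**2)
a(X) = -36 (a(X) = -(-18)*(1 - 3) = -(-18)*(-2) = -6*6 = -36)
K(g) = -1/39 (K(g) = 1/(-3 - 36) = 1/(-39) = -1/39)
Z = -196/39 (Z = -5 - 1/39 = -196/39 ≈ -5.0256)
Z**3 = (-196/39)**3 = -7529536/59319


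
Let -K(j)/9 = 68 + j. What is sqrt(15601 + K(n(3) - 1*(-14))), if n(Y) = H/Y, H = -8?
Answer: sqrt(14887) ≈ 122.01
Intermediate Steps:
n(Y) = -8/Y
K(j) = -612 - 9*j (K(j) = -9*(68 + j) = -612 - 9*j)
sqrt(15601 + K(n(3) - 1*(-14))) = sqrt(15601 + (-612 - 9*(-8/3 - 1*(-14)))) = sqrt(15601 + (-612 - 9*(-8*1/3 + 14))) = sqrt(15601 + (-612 - 9*(-8/3 + 14))) = sqrt(15601 + (-612 - 9*34/3)) = sqrt(15601 + (-612 - 102)) = sqrt(15601 - 714) = sqrt(14887)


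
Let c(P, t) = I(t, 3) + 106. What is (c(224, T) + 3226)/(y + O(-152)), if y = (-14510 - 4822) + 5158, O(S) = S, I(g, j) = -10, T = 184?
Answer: -1661/7163 ≈ -0.23189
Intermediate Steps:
c(P, t) = 96 (c(P, t) = -10 + 106 = 96)
y = -14174 (y = -19332 + 5158 = -14174)
(c(224, T) + 3226)/(y + O(-152)) = (96 + 3226)/(-14174 - 152) = 3322/(-14326) = 3322*(-1/14326) = -1661/7163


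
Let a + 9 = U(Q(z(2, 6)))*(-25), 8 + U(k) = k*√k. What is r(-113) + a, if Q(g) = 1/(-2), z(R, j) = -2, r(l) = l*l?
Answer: 12960 + 25*I*√2/4 ≈ 12960.0 + 8.8388*I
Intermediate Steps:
r(l) = l²
Q(g) = -½
U(k) = -8 + k^(3/2) (U(k) = -8 + k*√k = -8 + k^(3/2))
a = 191 + 25*I*√2/4 (a = -9 + (-8 + (-½)^(3/2))*(-25) = -9 + (-8 - I*√2/4)*(-25) = -9 + (200 + 25*I*√2/4) = 191 + 25*I*√2/4 ≈ 191.0 + 8.8388*I)
r(-113) + a = (-113)² + (191 + 25*I*√2/4) = 12769 + (191 + 25*I*√2/4) = 12960 + 25*I*√2/4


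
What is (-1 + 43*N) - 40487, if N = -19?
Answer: -41305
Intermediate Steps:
(-1 + 43*N) - 40487 = (-1 + 43*(-19)) - 40487 = (-1 - 817) - 40487 = -818 - 40487 = -41305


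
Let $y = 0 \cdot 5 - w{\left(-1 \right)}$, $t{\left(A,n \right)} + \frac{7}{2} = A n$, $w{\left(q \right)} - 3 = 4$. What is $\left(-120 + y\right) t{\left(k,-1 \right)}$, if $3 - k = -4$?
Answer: $\frac{2667}{2} \approx 1333.5$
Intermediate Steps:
$k = 7$ ($k = 3 - -4 = 3 + 4 = 7$)
$w{\left(q \right)} = 7$ ($w{\left(q \right)} = 3 + 4 = 7$)
$t{\left(A,n \right)} = - \frac{7}{2} + A n$
$y = -7$ ($y = 0 \cdot 5 - 7 = 0 - 7 = -7$)
$\left(-120 + y\right) t{\left(k,-1 \right)} = \left(-120 - 7\right) \left(- \frac{7}{2} + 7 \left(-1\right)\right) = - 127 \left(- \frac{7}{2} - 7\right) = \left(-127\right) \left(- \frac{21}{2}\right) = \frac{2667}{2}$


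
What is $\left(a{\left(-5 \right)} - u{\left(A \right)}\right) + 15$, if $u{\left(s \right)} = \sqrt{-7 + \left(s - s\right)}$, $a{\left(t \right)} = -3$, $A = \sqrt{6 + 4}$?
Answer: $12 - i \sqrt{7} \approx 12.0 - 2.6458 i$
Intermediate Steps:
$A = \sqrt{10} \approx 3.1623$
$u{\left(s \right)} = i \sqrt{7}$ ($u{\left(s \right)} = \sqrt{-7 + 0} = \sqrt{-7} = i \sqrt{7}$)
$\left(a{\left(-5 \right)} - u{\left(A \right)}\right) + 15 = \left(-3 - i \sqrt{7}\right) + 15 = 12 - i \sqrt{7}$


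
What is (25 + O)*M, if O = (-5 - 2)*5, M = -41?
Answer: 410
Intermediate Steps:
O = -35 (O = -7*5 = -35)
(25 + O)*M = (25 - 35)*(-41) = -10*(-41) = 410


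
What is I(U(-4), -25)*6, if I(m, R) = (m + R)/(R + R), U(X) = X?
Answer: 87/25 ≈ 3.4800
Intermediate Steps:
I(m, R) = (R + m)/(2*R) (I(m, R) = (R + m)/((2*R)) = (R + m)*(1/(2*R)) = (R + m)/(2*R))
I(U(-4), -25)*6 = ((½)*(-25 - 4)/(-25))*6 = ((½)*(-1/25)*(-29))*6 = (29/50)*6 = 87/25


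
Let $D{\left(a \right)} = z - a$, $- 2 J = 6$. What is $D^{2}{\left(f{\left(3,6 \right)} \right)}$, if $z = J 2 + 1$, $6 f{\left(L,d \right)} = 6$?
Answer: $36$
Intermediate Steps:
$J = -3$ ($J = \left(- \frac{1}{2}\right) 6 = -3$)
$f{\left(L,d \right)} = 1$ ($f{\left(L,d \right)} = \frac{1}{6} \cdot 6 = 1$)
$z = -5$ ($z = \left(-3\right) 2 + 1 = -6 + 1 = -5$)
$D{\left(a \right)} = -5 - a$
$D^{2}{\left(f{\left(3,6 \right)} \right)} = \left(-5 - 1\right)^{2} = \left(-6\right)^{2} = 36$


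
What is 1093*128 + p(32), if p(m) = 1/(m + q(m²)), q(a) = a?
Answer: 147738625/1056 ≈ 1.3990e+5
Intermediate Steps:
p(m) = 1/(m + m²)
1093*128 + p(32) = 1093*128 + 1/(32*(1 + 32)) = 139904 + (1/32)/33 = 139904 + (1/32)*(1/33) = 139904 + 1/1056 = 147738625/1056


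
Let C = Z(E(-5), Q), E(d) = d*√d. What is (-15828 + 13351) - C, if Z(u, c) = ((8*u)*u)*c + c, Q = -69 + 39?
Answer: -32447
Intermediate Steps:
E(d) = d^(3/2)
Q = -30
Z(u, c) = c + 8*c*u² (Z(u, c) = (8*u²)*c + c = 8*c*u² + c = c + 8*c*u²)
C = 29970 (C = -30*(1 + 8*((-5)^(3/2))²) = -30*(1 + 8*(-5*I*√5)²) = -30*(1 + 8*(-125)) = -30*(1 - 1000) = -30*(-999) = 29970)
(-15828 + 13351) - C = (-15828 + 13351) - 1*29970 = -2477 - 29970 = -32447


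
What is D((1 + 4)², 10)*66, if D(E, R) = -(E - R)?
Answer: -990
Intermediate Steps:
D(E, R) = R - E
D((1 + 4)², 10)*66 = (10 - (1 + 4)²)*66 = (10 - 1*5²)*66 = (10 - 1*25)*66 = (10 - 25)*66 = -15*66 = -990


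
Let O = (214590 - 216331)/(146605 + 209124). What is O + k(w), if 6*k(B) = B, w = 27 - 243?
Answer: -12807985/355729 ≈ -36.005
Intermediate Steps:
w = -216
O = -1741/355729 ≈ -0.0048942
k(B) = B/6
O + k(w) = -1741/355729 + (⅙)*(-216) = -1741/355729 - 36 = -12807985/355729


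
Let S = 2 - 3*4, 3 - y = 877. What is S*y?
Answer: 8740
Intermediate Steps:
y = -874 (y = 3 - 1*877 = 3 - 877 = -874)
S = -10 (S = 2 - 12 = -10)
S*y = -10*(-874) = 8740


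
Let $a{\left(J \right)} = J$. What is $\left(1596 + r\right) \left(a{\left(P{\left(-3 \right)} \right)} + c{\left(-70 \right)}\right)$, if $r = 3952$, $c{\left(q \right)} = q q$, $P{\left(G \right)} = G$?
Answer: $27168556$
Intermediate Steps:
$c{\left(q \right)} = q^{2}$
$\left(1596 + r\right) \left(a{\left(P{\left(-3 \right)} \right)} + c{\left(-70 \right)}\right) = \left(1596 + 3952\right) \left(-3 + \left(-70\right)^{2}\right) = 5548 \left(-3 + 4900\right) = 5548 \cdot 4897 = 27168556$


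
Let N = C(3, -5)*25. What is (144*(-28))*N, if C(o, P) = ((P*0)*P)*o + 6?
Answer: -604800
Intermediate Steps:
C(o, P) = 6 (C(o, P) = (0*P)*o + 6 = 0*o + 6 = 0 + 6 = 6)
N = 150 (N = 6*25 = 150)
(144*(-28))*N = (144*(-28))*150 = -4032*150 = -604800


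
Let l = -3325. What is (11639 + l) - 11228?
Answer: -2914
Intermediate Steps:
(11639 + l) - 11228 = (11639 - 3325) - 11228 = 8314 - 11228 = -2914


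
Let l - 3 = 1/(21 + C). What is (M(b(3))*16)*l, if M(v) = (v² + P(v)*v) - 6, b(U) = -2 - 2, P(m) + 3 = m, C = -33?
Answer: 5320/3 ≈ 1773.3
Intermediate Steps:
P(m) = -3 + m
b(U) = -4
M(v) = -6 + v² + v*(-3 + v) (M(v) = (v² + (-3 + v)*v) - 6 = (v² + v*(-3 + v)) - 6 = -6 + v² + v*(-3 + v))
l = 35/12 (l = 3 + 1/(21 - 33) = 3 + 1/(-12) = 3 - 1/12 = 35/12 ≈ 2.9167)
(M(b(3))*16)*l = ((-6 + (-4)² - 4*(-3 - 4))*16)*(35/12) = ((-6 + 16 - 4*(-7))*16)*(35/12) = ((-6 + 16 + 28)*16)*(35/12) = (38*16)*(35/12) = 608*(35/12) = 5320/3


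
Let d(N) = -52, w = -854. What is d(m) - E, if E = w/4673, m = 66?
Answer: -242142/4673 ≈ -51.817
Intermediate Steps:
E = -854/4673 ≈ -0.18275
d(m) - E = -52 - 1*(-854/4673) = -52 + 854/4673 = -242142/4673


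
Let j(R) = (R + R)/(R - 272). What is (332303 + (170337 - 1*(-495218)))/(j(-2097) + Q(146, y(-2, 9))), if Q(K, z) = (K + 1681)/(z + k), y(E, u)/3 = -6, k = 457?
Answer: 1037763339278/6169329 ≈ 1.6821e+5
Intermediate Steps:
y(E, u) = -18 (y(E, u) = 3*(-6) = -18)
Q(K, z) = (1681 + K)/(457 + z) (Q(K, z) = (K + 1681)/(z + 457) = (1681 + K)/(457 + z))
j(R) = 2*R/(-272 + R) (j(R) = (2*R)/(-272 + R) = 2*R/(-272 + R))
(332303 + (170337 - 1*(-495218)))/(j(-2097) + Q(146, y(-2, 9))) = (332303 + (170337 - 1*(-495218)))/(2*(-2097)/(-272 - 2097) + (1681 + 146)/(457 - 18)) = (332303 + (170337 + 495218))/(2*(-2097)/(-2369) + 1827/439) = (332303 + 665555)/(2*(-2097)*(-1/2369) + (1/439)*1827) = 997858/(4194/2369 + 1827/439) = 997858/(6169329/1039991) = 997858*(1039991/6169329) = 1037763339278/6169329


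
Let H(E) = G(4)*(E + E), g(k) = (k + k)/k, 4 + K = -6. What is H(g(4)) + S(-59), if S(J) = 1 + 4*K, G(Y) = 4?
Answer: -23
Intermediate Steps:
K = -10 (K = -4 - 6 = -10)
g(k) = 2 (g(k) = (2*k)/k = 2)
H(E) = 8*E (H(E) = 4*(E + E) = 4*(2*E) = 8*E)
S(J) = -39 (S(J) = 1 + 4*(-10) = 1 - 40 = -39)
H(g(4)) + S(-59) = 8*2 - 39 = 16 - 39 = -23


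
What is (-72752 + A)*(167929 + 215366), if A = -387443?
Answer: -176390442525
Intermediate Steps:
(-72752 + A)*(167929 + 215366) = (-72752 - 387443)*(167929 + 215366) = -460195*383295 = -176390442525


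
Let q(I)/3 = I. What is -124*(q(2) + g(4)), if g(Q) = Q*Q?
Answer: -2728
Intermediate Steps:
g(Q) = Q²
q(I) = 3*I
-124*(q(2) + g(4)) = -124*(3*2 + 4²) = -124*(6 + 16) = -124*22 = -2728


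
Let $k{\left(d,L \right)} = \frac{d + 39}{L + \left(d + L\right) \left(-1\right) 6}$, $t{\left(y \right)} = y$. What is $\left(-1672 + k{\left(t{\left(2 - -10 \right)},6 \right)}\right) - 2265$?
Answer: $- \frac{7875}{2} \approx -3937.5$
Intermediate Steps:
$k{\left(d,L \right)} = \frac{39 + d}{- 6 d - 5 L}$ ($k{\left(d,L \right)} = \frac{39 + d}{L + \left(L + d\right) \left(-1\right) 6} = \frac{39 + d}{L + \left(- L - d\right) 6} = \frac{39 + d}{L - \left(6 L + 6 d\right)} = \frac{39 + d}{- 6 d - 5 L}$)
$\left(-1672 + k{\left(t{\left(2 - -10 \right)},6 \right)}\right) - 2265 = \left(-1672 + \frac{-39 - \left(2 - -10\right)}{5 \cdot 6 + 6 \left(2 - -10\right)}\right) - 2265 = \left(-1672 + \frac{-39 - \left(2 + 10\right)}{30 + 6 \left(2 + 10\right)}\right) - 2265 = \left(-1672 + \frac{-39 - 12}{30 + 6 \cdot 12}\right) - 2265 = \left(-1672 + \frac{-39 - 12}{30 + 72}\right) - 2265 = \left(-1672 + \frac{1}{102} \left(-51\right)\right) - 2265 = \left(-1672 - \frac{1}{2}\right) - 2265 = - \frac{3345}{2} - 2265 = - \frac{7875}{2}$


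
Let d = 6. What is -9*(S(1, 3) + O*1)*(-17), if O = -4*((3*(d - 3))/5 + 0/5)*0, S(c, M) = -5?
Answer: -765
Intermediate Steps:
O = 0 (O = -4*((3*(6 - 3))/5 + 0/5)*0 = -4*((3*3)*(⅕) + 0*(⅕))*0 = -4*(9*(⅕) + 0)*0 = -4*(9/5 + 0)*0 = -4*9/5*0 = -36/5*0 = 0)
-9*(S(1, 3) + O*1)*(-17) = -9*(-5 + 0*1)*(-17) = -9*(-5 + 0)*(-17) = -9*(-5)*(-17) = 45*(-17) = -765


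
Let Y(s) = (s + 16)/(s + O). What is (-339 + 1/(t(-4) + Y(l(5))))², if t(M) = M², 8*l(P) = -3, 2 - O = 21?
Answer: 25484291044/221841 ≈ 1.1488e+5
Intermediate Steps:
O = -19 (O = 2 - 1*21 = 2 - 21 = -19)
l(P) = -3/8 (l(P) = (⅛)*(-3) = -3/8)
Y(s) = (16 + s)/(-19 + s) (Y(s) = (s + 16)/(s - 19) = (16 + s)/(-19 + s))
(-339 + 1/(t(-4) + Y(l(5))))² = (-339 + 1/((-4)² + (16 - 3/8)/(-19 - 3/8)))² = (-339 + 1/(16 + (125/8)/(-155/8)))² = (-339 + 1/(16 - 8/155*125/8))² = (-339 + 1/(16 - 25/31))² = (-339 + 1/(471/31))² = (-339 + 31/471)² = (-159638/471)² = 25484291044/221841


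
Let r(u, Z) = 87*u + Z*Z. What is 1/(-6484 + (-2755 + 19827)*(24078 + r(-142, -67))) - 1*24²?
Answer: -159426346751/276781852 ≈ -576.00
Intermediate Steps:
r(u, Z) = Z² + 87*u (r(u, Z) = 87*u + Z² = Z² + 87*u)
1/(-6484 + (-2755 + 19827)*(24078 + r(-142, -67))) - 1*24² = 1/(-6484 + (-2755 + 19827)*(24078 + ((-67)² + 87*(-142)))) - 1*24² = 1/(-6484 + 17072*(24078 + (4489 - 12354))) - 1*576 = 1/(-6484 + 17072*(24078 - 7865)) - 576 = 1/(-6484 + 17072*16213) - 576 = 1/(-6484 + 276788336) - 576 = 1/276781852 - 576 = -159426346751/276781852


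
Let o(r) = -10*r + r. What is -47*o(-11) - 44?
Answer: -4697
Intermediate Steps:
o(r) = -9*r
-47*o(-11) - 44 = -(-423)*(-11) - 44 = -47*99 - 44 = -4653 - 44 = -4697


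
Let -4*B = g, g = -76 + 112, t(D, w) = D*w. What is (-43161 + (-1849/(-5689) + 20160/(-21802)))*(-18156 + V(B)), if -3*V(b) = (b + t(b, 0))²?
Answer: 4424586188004600/5637799 ≈ 7.8481e+8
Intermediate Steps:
g = 36
B = -9 (B = -¼*36 = -9)
V(b) = -b²/3 (V(b) = -(b + b*0)²/3 = -(b + 0)²/3 = -b²/3)
(-43161 + (-1849/(-5689) + 20160/(-21802)))*(-18156 + V(B)) = (-43161 + (-1849/(-5689) + 20160/(-21802)))*(-18156 - ⅓*(-9)²) = (-43161 + (-1849*(-1/5689) + 20160*(-1/21802)))*(-18156 - ⅓*81) = (-43161 + (1849/5689 - 10080/10901))*(-18156 - 27) = (-43161 - 37189171/62015789)*(-18183) = -2676700658200/62015789*(-18183) = 4424586188004600/5637799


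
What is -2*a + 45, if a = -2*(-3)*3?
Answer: 9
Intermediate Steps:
a = 18 (a = 6*3 = 18)
-2*a + 45 = -2*18 + 45 = -36 + 45 = 9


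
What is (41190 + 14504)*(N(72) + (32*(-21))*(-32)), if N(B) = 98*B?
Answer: 1590620640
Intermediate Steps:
(41190 + 14504)*(N(72) + (32*(-21))*(-32)) = (41190 + 14504)*(98*72 + (32*(-21))*(-32)) = 55694*(7056 - 672*(-32)) = 55694*(7056 + 21504) = 55694*28560 = 1590620640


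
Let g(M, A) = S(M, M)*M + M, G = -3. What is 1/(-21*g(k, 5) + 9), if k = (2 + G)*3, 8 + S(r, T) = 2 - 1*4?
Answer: -1/558 ≈ -0.0017921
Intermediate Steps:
S(r, T) = -10 (S(r, T) = -8 + (2 - 1*4) = -8 + (2 - 4) = -8 - 2 = -10)
k = -3 (k = (2 - 3)*3 = -1*3 = -3)
g(M, A) = -9*M (g(M, A) = -10*M + M = -9*M)
1/(-21*g(k, 5) + 9) = 1/(-(-189)*(-3) + 9) = 1/(-21*27 + 9) = 1/(-567 + 9) = 1/(-558) = -1/558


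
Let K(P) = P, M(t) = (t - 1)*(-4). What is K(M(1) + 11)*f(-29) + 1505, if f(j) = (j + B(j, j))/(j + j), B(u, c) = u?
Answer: 1516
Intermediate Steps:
M(t) = 4 - 4*t (M(t) = (-1 + t)*(-4) = 4 - 4*t)
f(j) = 1 (f(j) = (j + j)/(j + j) = (2*j)/((2*j)) = (2*j)*(1/(2*j)) = 1)
K(M(1) + 11)*f(-29) + 1505 = ((4 - 4*1) + 11)*1 + 1505 = ((4 - 4) + 11)*1 + 1505 = (0 + 11)*1 + 1505 = 11*1 + 1505 = 11 + 1505 = 1516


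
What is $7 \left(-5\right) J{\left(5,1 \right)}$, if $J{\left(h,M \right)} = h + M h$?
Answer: $-350$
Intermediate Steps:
$7 \left(-5\right) J{\left(5,1 \right)} = 7 \left(-5\right) 5 \left(1 + 1\right) = - 35 \cdot 5 \cdot 2 = \left(-35\right) 10 = -350$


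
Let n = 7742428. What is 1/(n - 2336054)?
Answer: 1/5406374 ≈ 1.8497e-7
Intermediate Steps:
1/(n - 2336054) = 1/(7742428 - 2336054) = 1/5406374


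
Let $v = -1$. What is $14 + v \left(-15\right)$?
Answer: $29$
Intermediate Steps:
$14 + v \left(-15\right) = 14 - -15 = 14 + 15 = 29$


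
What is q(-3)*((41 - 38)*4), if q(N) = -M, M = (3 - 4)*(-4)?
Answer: -48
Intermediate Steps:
M = 4 (M = -1*(-4) = 4)
q(N) = -4 (q(N) = -1*4 = -4)
q(-3)*((41 - 38)*4) = -4*(41 - 38)*4 = -12*4 = -4*12 = -48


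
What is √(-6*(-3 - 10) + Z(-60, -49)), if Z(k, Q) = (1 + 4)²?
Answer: √103 ≈ 10.149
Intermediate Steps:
Z(k, Q) = 25 (Z(k, Q) = 5² = 25)
√(-6*(-3 - 10) + Z(-60, -49)) = √(-6*(-3 - 10) + 25) = √(-6*(-13) + 25) = √(78 + 25) = √103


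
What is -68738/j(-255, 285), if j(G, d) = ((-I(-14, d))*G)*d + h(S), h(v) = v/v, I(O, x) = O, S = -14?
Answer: 68738/1017449 ≈ 0.067559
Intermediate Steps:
h(v) = 1
j(G, d) = 1 + 14*G*d (j(G, d) = ((-1*(-14))*G)*d + 1 = (14*G)*d + 1 = 14*G*d + 1 = 1 + 14*G*d)
-68738/j(-255, 285) = -68738/(1 + 14*(-255)*285) = -68738/(1 - 1017450) = -68738/(-1017449) = -68738*(-1/1017449) = 68738/1017449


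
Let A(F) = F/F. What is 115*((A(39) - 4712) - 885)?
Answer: -643540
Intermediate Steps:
A(F) = 1
115*((A(39) - 4712) - 885) = 115*((1 - 4712) - 885) = 115*(-4711 - 885) = 115*(-5596) = -643540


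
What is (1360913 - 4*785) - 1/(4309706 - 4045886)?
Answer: 358207672859/263820 ≈ 1.3578e+6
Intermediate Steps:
(1360913 - 4*785) - 1/(4309706 - 4045886) = (1360913 - 3140) - 1/263820 = 1357773 - 1*1/263820 = 1357773 - 1/263820 = 358207672859/263820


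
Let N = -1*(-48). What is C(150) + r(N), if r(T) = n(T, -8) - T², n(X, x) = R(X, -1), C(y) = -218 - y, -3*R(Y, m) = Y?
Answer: -2688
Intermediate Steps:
R(Y, m) = -Y/3
N = 48
n(X, x) = -X/3
r(T) = -T² - T/3 (r(T) = -T/3 - T² = -T² - T/3)
C(150) + r(N) = (-218 - 1*150) - 1*48*(⅓ + 48) = (-218 - 150) - 1*48*145/3 = -368 - 2320 = -2688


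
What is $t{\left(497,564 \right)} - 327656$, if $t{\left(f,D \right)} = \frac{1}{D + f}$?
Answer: $- \frac{347643015}{1061} \approx -3.2766 \cdot 10^{5}$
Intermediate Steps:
$t{\left(497,564 \right)} - 327656 = \frac{1}{564 + 497} - 327656 = \frac{1}{1061} - 327656 = - \frac{347643015}{1061}$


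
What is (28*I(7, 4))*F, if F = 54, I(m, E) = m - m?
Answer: 0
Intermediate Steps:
I(m, E) = 0
(28*I(7, 4))*F = (28*0)*54 = 0*54 = 0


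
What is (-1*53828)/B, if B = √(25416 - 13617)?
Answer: -53828*√1311/3933 ≈ -495.55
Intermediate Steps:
B = 3*√1311 (B = √11799 = 3*√1311 ≈ 108.62)
(-1*53828)/B = (-1*53828)/((3*√1311)) = -53828*√1311/3933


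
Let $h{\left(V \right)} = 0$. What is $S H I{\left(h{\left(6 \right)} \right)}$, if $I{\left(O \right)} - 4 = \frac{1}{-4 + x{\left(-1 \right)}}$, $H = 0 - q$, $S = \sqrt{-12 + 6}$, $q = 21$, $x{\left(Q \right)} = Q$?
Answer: $- \frac{399 i \sqrt{6}}{5} \approx - 195.47 i$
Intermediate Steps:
$S = i \sqrt{6}$ ($S = \sqrt{-6} = i \sqrt{6} \approx 2.4495 i$)
$H = -21$ ($H = 0 - 21 = -21$)
$I{\left(O \right)} = \frac{19}{5}$ ($I{\left(O \right)} = 4 + \frac{1}{-4 - 1} = 4 + \frac{1}{-5} = 4 - \frac{1}{5} = \frac{19}{5}$)
$S H I{\left(h{\left(6 \right)} \right)} = i \sqrt{6} \left(-21\right) \frac{19}{5} = - 21 i \sqrt{6} \cdot \frac{19}{5} = - \frac{399 i \sqrt{6}}{5}$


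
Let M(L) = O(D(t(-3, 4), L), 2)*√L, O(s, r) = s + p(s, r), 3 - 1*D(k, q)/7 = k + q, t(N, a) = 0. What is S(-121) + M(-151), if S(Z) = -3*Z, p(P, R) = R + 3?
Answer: 363 + 1083*I*√151 ≈ 363.0 + 13308.0*I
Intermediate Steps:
D(k, q) = 21 - 7*k - 7*q (D(k, q) = 21 - 7*(k + q) = 21 + (-7*k - 7*q) = 21 - 7*k - 7*q)
p(P, R) = 3 + R
O(s, r) = 3 + r + s (O(s, r) = s + (3 + r) = 3 + r + s)
M(L) = √L*(26 - 7*L) (M(L) = (3 + 2 + (21 - 7*0 - 7*L))*√L = (3 + 2 + (21 + 0 - 7*L))*√L = (3 + 2 + (21 - 7*L))*√L = (26 - 7*L)*√L = √L*(26 - 7*L))
S(-121) + M(-151) = -3*(-121) + √(-151)*(26 - 7*(-151)) = 363 + (I*√151)*(26 + 1057) = 363 + (I*√151)*1083 = 363 + 1083*I*√151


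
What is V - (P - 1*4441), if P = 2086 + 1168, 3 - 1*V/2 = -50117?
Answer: 101427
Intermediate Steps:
V = 100240 (V = 6 - 2*(-50117) = 6 + 100234 = 100240)
P = 3254
V - (P - 1*4441) = 100240 - (3254 - 1*4441) = 100240 - (3254 - 4441) = 100240 - 1*(-1187) = 100240 + 1187 = 101427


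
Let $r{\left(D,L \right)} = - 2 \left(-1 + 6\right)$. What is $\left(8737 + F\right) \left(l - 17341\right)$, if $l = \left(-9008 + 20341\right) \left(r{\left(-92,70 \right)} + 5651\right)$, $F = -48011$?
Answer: $-2510084286688$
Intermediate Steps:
$r{\left(D,L \right)} = -10$ ($r{\left(D,L \right)} = \left(-2\right) 5 = -10$)
$l = 63929453$ ($l = \left(-9008 + 20341\right) \left(-10 + 5651\right) = 11333 \cdot 5641 = 63929453$)
$\left(8737 + F\right) \left(l - 17341\right) = \left(8737 - 48011\right) \left(63929453 - 17341\right) = \left(-39274\right) 63912112 = -2510084286688$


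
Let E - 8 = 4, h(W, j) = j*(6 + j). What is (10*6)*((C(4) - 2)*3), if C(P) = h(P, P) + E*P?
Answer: 15480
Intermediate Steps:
E = 12 (E = 8 + 4 = 12)
C(P) = 12*P + P*(6 + P) (C(P) = P*(6 + P) + 12*P = 12*P + P*(6 + P))
(10*6)*((C(4) - 2)*3) = (10*6)*((4*(18 + 4) - 2)*3) = 60*((4*22 - 2)*3) = 60*((88 - 2)*3) = 60*(86*3) = 60*258 = 15480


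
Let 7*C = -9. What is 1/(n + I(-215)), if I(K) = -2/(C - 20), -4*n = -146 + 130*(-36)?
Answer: 298/359565 ≈ 0.00082878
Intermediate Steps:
C = -9/7 (C = (1/7)*(-9) = -9/7 ≈ -1.2857)
n = 2413/2 (n = -(-146 + 130*(-36))/4 = -(-146 - 4680)/4 = -1/4*(-4826) = 2413/2 ≈ 1206.5)
I(K) = 14/149 (I(K) = -2/(-9/7 - 20) = -2/(-149/7) = -7/149*(-2) = 14/149)
1/(n + I(-215)) = 1/(2413/2 + 14/149) = 1/(359565/298) = 298/359565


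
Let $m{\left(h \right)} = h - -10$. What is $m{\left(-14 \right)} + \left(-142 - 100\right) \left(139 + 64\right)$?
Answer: $-49130$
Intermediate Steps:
$m{\left(h \right)} = 10 + h$ ($m{\left(h \right)} = h + 10 = 10 + h$)
$m{\left(-14 \right)} + \left(-142 - 100\right) \left(139 + 64\right) = \left(10 - 14\right) + \left(-142 - 100\right) \left(139 + 64\right) = -4 - 49126 = -49130$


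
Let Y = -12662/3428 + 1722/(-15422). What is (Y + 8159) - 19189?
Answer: -145829987715/13216654 ≈ -11034.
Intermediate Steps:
Y = -50294095/13216654 (Y = -12662*1/3428 + 1722*(-1/15422) = -6331/1714 - 861/7711 = -50294095/13216654 ≈ -3.8054)
(Y + 8159) - 19189 = (-50294095/13216654 + 8159) - 19189 = 107784385891/13216654 - 19189 = -145829987715/13216654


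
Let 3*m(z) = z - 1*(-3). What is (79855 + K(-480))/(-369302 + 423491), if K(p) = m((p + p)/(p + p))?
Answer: 239569/162567 ≈ 1.4737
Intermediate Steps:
m(z) = 1 + z/3 (m(z) = (z - 1*(-3))/3 = (z + 3)/3 = (3 + z)/3 = 1 + z/3)
K(p) = 4/3 (K(p) = 1 + ((p + p)/(p + p))/3 = 1 + ((2*p)/((2*p)))/3 = 1 + ((2*p)*(1/(2*p)))/3 = 1 + (1/3)*1 = 1 + 1/3 = 4/3)
(79855 + K(-480))/(-369302 + 423491) = (79855 + 4/3)/(-369302 + 423491) = (239569/3)/54189 = (239569/3)*(1/54189) = 239569/162567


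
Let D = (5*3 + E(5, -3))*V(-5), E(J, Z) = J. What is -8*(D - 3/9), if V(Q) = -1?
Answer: 488/3 ≈ 162.67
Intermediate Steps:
D = -20 (D = (5*3 + 5)*(-1) = (15 + 5)*(-1) = 20*(-1) = -20)
-8*(D - 3/9) = -8*(-20 - 3/9) = -8*(-20 - 3*⅑) = -8*(-20 - ⅓) = -8*(-61/3) = 488/3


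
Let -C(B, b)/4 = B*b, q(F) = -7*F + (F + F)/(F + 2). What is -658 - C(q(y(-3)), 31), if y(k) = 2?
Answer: -2270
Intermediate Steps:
q(F) = -7*F + 2*F/(2 + F) (q(F) = -7*F + (2*F)/(2 + F) = -7*F + 2*F/(2 + F))
C(B, b) = -4*B*b
-658 - C(q(y(-3)), 31) = -658 - (-4)*(-1*2*(12 + 7*2)/(2 + 2))*31 = -658 - (-4)*(-1*2*(12 + 14)/4)*31 = -658 - (-4)*(-1*2*¼*26)*31 = -658 - (-4)*(-13)*31 = -658 - 1*1612 = -658 - 1612 = -2270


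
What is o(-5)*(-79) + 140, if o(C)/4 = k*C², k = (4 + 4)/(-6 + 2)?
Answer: 15940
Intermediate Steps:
k = -2 (k = 8/(-4) = 8*(-¼) = -2)
o(C) = -8*C² (o(C) = 4*(-2*C²) = -8*C²)
o(-5)*(-79) + 140 = -8*(-5)²*(-79) + 140 = -8*25*(-79) + 140 = -200*(-79) + 140 = 15800 + 140 = 15940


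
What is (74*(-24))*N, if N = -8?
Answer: 14208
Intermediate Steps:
(74*(-24))*N = (74*(-24))*(-8) = -1776*(-8) = 14208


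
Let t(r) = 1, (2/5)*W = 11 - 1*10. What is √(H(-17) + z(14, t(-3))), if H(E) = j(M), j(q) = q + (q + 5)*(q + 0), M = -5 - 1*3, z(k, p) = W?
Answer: √74/2 ≈ 4.3012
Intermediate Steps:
W = 5/2 (W = 5*(11 - 1*10)/2 = 5*(11 - 10)/2 = (5/2)*1 = 5/2 ≈ 2.5000)
z(k, p) = 5/2
M = -8 (M = -5 - 3 = -8)
j(q) = q + q*(5 + q) (j(q) = q + (5 + q)*q = q + q*(5 + q))
H(E) = 16 (H(E) = -8*(6 - 8) = -8*(-2) = 16)
√(H(-17) + z(14, t(-3))) = √(16 + 5/2) = √(37/2) = √74/2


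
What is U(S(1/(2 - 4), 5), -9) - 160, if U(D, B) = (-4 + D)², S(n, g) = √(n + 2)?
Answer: -160 + (8 - √6)²/4 ≈ -152.30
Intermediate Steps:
S(n, g) = √(2 + n)
U(S(1/(2 - 4), 5), -9) - 160 = (-4 + √(2 + 1/(2 - 4)))² - 160 = (-4 + √(2 + 1/(-2)))² - 160 = (-4 + √(2 - ½))² - 160 = (-4 + √(3/2))² - 160 = (-4 + √6/2)² - 160 = -160 + (-4 + √6/2)²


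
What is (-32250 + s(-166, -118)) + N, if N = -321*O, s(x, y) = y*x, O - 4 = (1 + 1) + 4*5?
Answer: -21008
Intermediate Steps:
O = 26 (O = 4 + ((1 + 1) + 4*5) = 4 + (2 + 20) = 4 + 22 = 26)
s(x, y) = x*y
N = -8346 (N = -321*26 = -8346)
(-32250 + s(-166, -118)) + N = (-32250 - 166*(-118)) - 8346 = (-32250 + 19588) - 8346 = -12662 - 8346 = -21008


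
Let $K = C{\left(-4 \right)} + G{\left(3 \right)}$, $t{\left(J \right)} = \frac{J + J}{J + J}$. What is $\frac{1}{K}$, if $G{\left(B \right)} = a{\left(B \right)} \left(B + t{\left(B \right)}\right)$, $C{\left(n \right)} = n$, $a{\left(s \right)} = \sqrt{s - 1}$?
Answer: $\frac{1}{4} + \frac{\sqrt{2}}{4} \approx 0.60355$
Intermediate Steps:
$t{\left(J \right)} = 1$ ($t{\left(J \right)} = \frac{2 J}{2 J} = 2 J \frac{1}{2 J} = 1$)
$a{\left(s \right)} = \sqrt{-1 + s}$
$G{\left(B \right)} = \sqrt{-1 + B} \left(1 + B\right)$ ($G{\left(B \right)} = \sqrt{-1 + B} \left(B + 1\right) = \sqrt{-1 + B} \left(1 + B\right)$)
$K = -4 + 4 \sqrt{2}$ ($K = -4 + \sqrt{-1 + 3} \left(1 + 3\right) = -4 + \sqrt{2} \cdot 4 = -4 + 4 \sqrt{2} \approx 1.6569$)
$\frac{1}{K} = \frac{1}{-4 + 4 \sqrt{2}}$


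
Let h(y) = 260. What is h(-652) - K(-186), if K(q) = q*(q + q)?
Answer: -68932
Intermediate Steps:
K(q) = 2*q² (K(q) = q*(2*q) = 2*q²)
h(-652) - K(-186) = 260 - 2*(-186)² = 260 - 2*34596 = 260 - 1*69192 = 260 - 69192 = -68932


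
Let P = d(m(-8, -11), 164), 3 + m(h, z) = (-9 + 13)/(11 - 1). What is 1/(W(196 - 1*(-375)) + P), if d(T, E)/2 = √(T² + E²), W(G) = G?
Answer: 14275/5460749 - 10*√672569/5460749 ≈ 0.0011123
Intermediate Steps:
m(h, z) = -13/5 (m(h, z) = -3 + (-9 + 13)/(11 - 1) = -3 + 4/10 = -3 + 4*(⅒) = -3 + ⅖ = -13/5)
d(T, E) = 2*√(E² + T²) (d(T, E) = 2*√(T² + E²) = 2*√(E² + T²))
P = 2*√672569/5 (P = 2*√(164² + (-13/5)²) = 2*√(26896 + 169/25) = 2*√(672569/25) = 2*(√672569/5) = 2*√672569/5 ≈ 328.04)
1/(W(196 - 1*(-375)) + P) = 1/((196 - 1*(-375)) + 2*√672569/5) = 1/((196 + 375) + 2*√672569/5) = 1/(571 + 2*√672569/5)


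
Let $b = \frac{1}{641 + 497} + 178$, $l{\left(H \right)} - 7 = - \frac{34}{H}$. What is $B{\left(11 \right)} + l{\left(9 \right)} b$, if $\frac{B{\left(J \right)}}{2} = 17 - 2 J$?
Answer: $\frac{5771965}{10242} \approx 563.56$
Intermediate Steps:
$l{\left(H \right)} = 7 - \frac{34}{H}$
$b = \frac{202565}{1138}$ ($b = \frac{1}{1138} + 178 = \frac{202565}{1138} \approx 178.0$)
$B{\left(J \right)} = 34 - 4 J$ ($B{\left(J \right)} = 2 \left(17 - 2 J\right) = 34 - 4 J$)
$B{\left(11 \right)} + l{\left(9 \right)} b = \left(34 - 44\right) + \left(7 - \frac{34}{9}\right) \frac{202565}{1138} = -10 + \left(7 - \frac{34}{9}\right) \frac{202565}{1138} = -10 + \frac{29}{9} \cdot \frac{202565}{1138} = -10 + \frac{5874385}{10242} = \frac{5771965}{10242}$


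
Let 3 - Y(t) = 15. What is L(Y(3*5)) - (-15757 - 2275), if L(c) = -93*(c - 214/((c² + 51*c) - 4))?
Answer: 4508977/236 ≈ 19106.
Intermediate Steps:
Y(t) = -12 (Y(t) = 3 - 1*15 = 3 - 15 = -12)
L(c) = -93*c + 19902/(-4 + c² + 51*c) (L(c) = -93*(c - 214/(-4 + c² + 51*c)) = -93*c + 19902/(-4 + c² + 51*c))
L(Y(3*5)) - (-15757 - 2275) = 93*(214 - 1*(-12)³ - 51*(-12)² + 4*(-12))/(-4 + (-12)² + 51*(-12)) - (-15757 - 2275) = 93*(214 - 1*(-1728) - 51*144 - 48)/(-4 + 144 - 612) - 1*(-18032) = 93*(214 + 1728 - 7344 - 48)/(-472) + 18032 = 93*(-1/472)*(-5450) + 18032 = 253425/236 + 18032 = 4508977/236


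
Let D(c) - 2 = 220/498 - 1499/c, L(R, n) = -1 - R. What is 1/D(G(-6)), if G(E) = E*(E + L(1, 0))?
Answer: -3984/114689 ≈ -0.034737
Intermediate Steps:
G(E) = E*(-2 + E) (G(E) = E*(E + (-1 - 1*1)) = E*(E + (-1 - 1)) = E*(E - 2) = E*(-2 + E))
D(c) = 608/249 - 1499/c (D(c) = 2 + (220/498 - 1499/c) = 2 + (220*(1/498) - 1499/c) = 2 + (110/249 - 1499/c) = 608/249 - 1499/c)
1/D(G(-6)) = 1/(608/249 - 1499*(-1/(6*(-2 - 6)))) = 1/(608/249 - 1499/((-6*(-8)))) = 1/(608/249 - 1499/48) = 1/(-114689/3984) = -3984/114689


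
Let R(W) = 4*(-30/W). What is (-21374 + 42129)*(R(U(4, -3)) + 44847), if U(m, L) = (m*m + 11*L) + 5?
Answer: 931007035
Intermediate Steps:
U(m, L) = 5 + m² + 11*L (U(m, L) = (m² + 11*L) + 5 = 5 + m² + 11*L)
R(W) = -120/W
(-21374 + 42129)*(R(U(4, -3)) + 44847) = (-21374 + 42129)*(-120/(5 + 4² + 11*(-3)) + 44847) = 20755*(-120/(5 + 16 - 33) + 44847) = 20755*(-120/(-12) + 44847) = 20755*(-120*(-1/12) + 44847) = 20755*(10 + 44847) = 20755*44857 = 931007035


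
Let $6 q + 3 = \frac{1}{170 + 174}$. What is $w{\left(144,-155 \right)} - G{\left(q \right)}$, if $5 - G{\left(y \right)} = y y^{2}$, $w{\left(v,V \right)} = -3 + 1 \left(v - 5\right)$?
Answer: $\frac{1150765884073}{8792838144} \approx 130.88$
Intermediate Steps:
$q = - \frac{1031}{2064}$ ($q = - \frac{1}{2} + \frac{1}{6 \left(170 + 174\right)} = - \frac{1}{2} + \frac{1}{6 \cdot 344} = - \frac{1}{2} + \frac{1}{6} \cdot \frac{1}{344} = - \frac{1}{2} + \frac{1}{2064} = - \frac{1031}{2064} \approx -0.49952$)
$w{\left(v,V \right)} = -8 + v$ ($w{\left(v,V \right)} = -3 + 1 \left(v - 5\right) = -3 + 1 \left(-5 + v\right) = -3 + \left(-5 + v\right) = -8 + v$)
$G{\left(y \right)} = 5 - y^{3}$ ($G{\left(y \right)} = 5 - y y^{2} = 5 - y^{3}$)
$w{\left(144,-155 \right)} - G{\left(q \right)} = \left(-8 + 144\right) - \left(5 - \left(- \frac{1031}{2064}\right)^{3}\right) = 136 - \left(5 - - \frac{1095912791}{8792838144}\right) = 136 - \left(5 + \frac{1095912791}{8792838144}\right) = 136 - \frac{45060103511}{8792838144} = \frac{1150765884073}{8792838144}$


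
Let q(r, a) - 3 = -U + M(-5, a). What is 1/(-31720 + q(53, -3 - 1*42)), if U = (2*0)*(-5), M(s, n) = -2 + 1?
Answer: -1/31718 ≈ -3.1528e-5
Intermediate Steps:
M(s, n) = -1
U = 0 (U = 0*(-5) = 0)
q(r, a) = 2 (q(r, a) = 3 + (-1*0 - 1) = 3 + (0 - 1) = 3 - 1 = 2)
1/(-31720 + q(53, -3 - 1*42)) = 1/(-31720 + 2) = 1/(-31718) = -1/31718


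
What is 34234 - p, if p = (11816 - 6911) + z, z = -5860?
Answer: 35189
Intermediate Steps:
p = -955 (p = (11816 - 6911) - 5860 = 4905 - 5860 = -955)
34234 - p = 34234 - 1*(-955) = 34234 + 955 = 35189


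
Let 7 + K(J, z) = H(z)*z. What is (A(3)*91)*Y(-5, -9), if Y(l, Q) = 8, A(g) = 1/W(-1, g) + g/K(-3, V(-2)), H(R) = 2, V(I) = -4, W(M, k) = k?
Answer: 1456/15 ≈ 97.067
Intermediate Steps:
K(J, z) = -7 + 2*z
A(g) = 1/g - g/15 (A(g) = 1/g + g/(-7 + 2*(-4)) = 1/g + g/(-7 - 8) = 1/g + g/(-15) = 1/g + g*(-1/15) = 1/g - g/15)
(A(3)*91)*Y(-5, -9) = ((1/3 - 1/15*3)*91)*8 = ((⅓ - ⅕)*91)*8 = ((2/15)*91)*8 = (182/15)*8 = 1456/15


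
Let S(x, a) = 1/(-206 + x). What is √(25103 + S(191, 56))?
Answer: 164*√210/15 ≈ 158.44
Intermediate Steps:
√(25103 + S(191, 56)) = √(25103 + 1/(-206 + 191)) = √(25103 + 1/(-15)) = √(25103 - 1/15) = √(376544/15) = 164*√210/15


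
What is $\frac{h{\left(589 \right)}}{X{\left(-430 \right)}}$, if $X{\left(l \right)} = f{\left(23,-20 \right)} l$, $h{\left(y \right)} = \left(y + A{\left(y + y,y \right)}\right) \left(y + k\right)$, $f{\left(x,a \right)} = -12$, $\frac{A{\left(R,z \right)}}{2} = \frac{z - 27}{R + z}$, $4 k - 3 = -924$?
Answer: $\frac{299021569}{7294176} \approx 40.995$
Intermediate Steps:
$k = - \frac{921}{4}$ ($k = \frac{3}{4} + \frac{1}{4} \left(-924\right) = \frac{3}{4} - 231 = - \frac{921}{4} \approx -230.25$)
$A{\left(R,z \right)} = \frac{2 \left(-27 + z\right)}{R + z}$ ($A{\left(R,z \right)} = 2 \frac{z - 27}{R + z} = 2 \frac{-27 + z}{R + z} = \frac{2 \left(-27 + z\right)}{R + z}$)
$h{\left(y \right)} = \left(- \frac{921}{4} + y\right) \left(y + \frac{2 \left(-27 + y\right)}{3 y}\right)$ ($h{\left(y \right)} = \left(y + \frac{2 \left(-27 + y\right)}{\left(y + y\right) + y}\right) \left(y - \frac{921}{4}\right) = \left(y + \frac{2 \left(-27 + y\right)}{2 y + y}\right) \left(- \frac{921}{4} + y\right) = \left(y + \frac{2 \left(-27 + y\right)}{3 y}\right) \left(- \frac{921}{4} + y\right) = \left(- \frac{921}{4} + y\right) \left(y + \frac{2 \left(-27 + y\right)}{3 y}\right)$)
$X{\left(l \right)} = - 12 l$
$\frac{h{\left(589 \right)}}{X{\left(-430 \right)}} = \frac{- \frac{343}{2} + 589^{2} - \frac{1622695}{12} + \frac{8289}{2 \cdot 589}}{\left(-12\right) \left(-430\right)} = \frac{- \frac{343}{2} + 346921 - \frac{1622695}{12} + \frac{8289}{2} \cdot \frac{1}{589}}{5160} = \left(- \frac{343}{2} + 346921 - \frac{1622695}{12} + \frac{8289}{1178}\right) \frac{1}{5160} = \frac{1495107845}{7068} \cdot \frac{1}{5160} = \frac{299021569}{7294176}$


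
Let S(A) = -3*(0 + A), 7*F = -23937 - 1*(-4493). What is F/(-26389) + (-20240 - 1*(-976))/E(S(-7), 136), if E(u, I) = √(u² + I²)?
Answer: 19444/184723 - 19264*√18937/18937 ≈ -139.88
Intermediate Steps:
F = -19444/7 (F = (-23937 - 1*(-4493))/7 = (-23937 + 4493)/7 = (⅐)*(-19444) = -19444/7 ≈ -2777.7)
S(A) = -3*A
E(u, I) = √(I² + u²)
F/(-26389) + (-20240 - 1*(-976))/E(S(-7), 136) = -19444/7/(-26389) + (-20240 - 1*(-976))/(√(136² + (-3*(-7))²)) = -19444/7*(-1/26389) + (-20240 + 976)/(√(18496 + 21²)) = 19444/184723 - 19264/√(18496 + 441) = 19444/184723 - 19264*√18937/18937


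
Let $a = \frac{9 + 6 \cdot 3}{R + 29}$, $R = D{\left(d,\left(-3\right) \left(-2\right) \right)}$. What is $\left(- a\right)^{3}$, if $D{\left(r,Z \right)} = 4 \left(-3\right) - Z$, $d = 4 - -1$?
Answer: $- \frac{19683}{1331} \approx -14.788$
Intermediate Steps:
$d = 5$ ($d = 4 + 1 = 5$)
$D{\left(r,Z \right)} = -12 - Z$
$R = -18$ ($R = -12 - \left(-3\right) \left(-2\right) = -12 - 6 = -18$)
$a = \frac{27}{11}$ ($a = \frac{9 + 6 \cdot 3}{-18 + 29} = \frac{9 + 18}{11} = 27 \cdot \frac{1}{11} = \frac{27}{11} \approx 2.4545$)
$\left(- a\right)^{3} = \left(\left(-1\right) \frac{27}{11}\right)^{3} = \left(- \frac{27}{11}\right)^{3} = - \frac{19683}{1331}$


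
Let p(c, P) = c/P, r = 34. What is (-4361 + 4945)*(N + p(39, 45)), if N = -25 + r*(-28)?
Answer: -8550928/15 ≈ -5.7006e+5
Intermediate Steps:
N = -977 (N = -25 + 34*(-28) = -25 - 952 = -977)
(-4361 + 4945)*(N + p(39, 45)) = (-4361 + 4945)*(-977 + 39/45) = 584*(-977 + 39*(1/45)) = 584*(-977 + 13/15) = 584*(-14642/15) = -8550928/15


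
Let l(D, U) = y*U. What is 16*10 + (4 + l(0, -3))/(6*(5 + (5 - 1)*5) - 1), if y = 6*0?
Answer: 23844/149 ≈ 160.03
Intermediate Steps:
y = 0
l(D, U) = 0 (l(D, U) = 0*U = 0)
16*10 + (4 + l(0, -3))/(6*(5 + (5 - 1)*5) - 1) = 16*10 + (4 + 0)/(6*(5 + (5 - 1)*5) - 1) = 160 + 4/(6*(5 + 4*5) - 1) = 160 + 4/(6*(5 + 20) - 1) = 160 + 4/(6*25 - 1) = 160 + 4/(150 - 1) = 160 + 4/149 = 23844/149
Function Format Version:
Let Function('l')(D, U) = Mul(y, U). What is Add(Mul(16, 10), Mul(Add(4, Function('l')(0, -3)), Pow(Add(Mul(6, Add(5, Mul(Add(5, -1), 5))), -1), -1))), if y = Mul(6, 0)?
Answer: Rational(23844, 149) ≈ 160.03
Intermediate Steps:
y = 0
Function('l')(D, U) = 0 (Function('l')(D, U) = Mul(0, U) = 0)
Add(Mul(16, 10), Mul(Add(4, Function('l')(0, -3)), Pow(Add(Mul(6, Add(5, Mul(Add(5, -1), 5))), -1), -1))) = Add(Mul(16, 10), Mul(Add(4, 0), Pow(Add(Mul(6, Add(5, Mul(Add(5, -1), 5))), -1), -1))) = Add(160, Mul(4, Pow(Add(Mul(6, Add(5, Mul(4, 5))), -1), -1))) = Add(160, Mul(4, Pow(Add(Mul(6, Add(5, 20)), -1), -1))) = Add(160, Mul(4, Pow(Add(Mul(6, 25), -1), -1))) = Add(160, Mul(4, Pow(Add(150, -1), -1))) = Add(160, Mul(4, Pow(149, -1))) = Add(160, Mul(4, Rational(1, 149))) = Add(160, Rational(4, 149)) = Rational(23844, 149)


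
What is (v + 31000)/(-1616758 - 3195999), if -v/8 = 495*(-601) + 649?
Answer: -2405768/4812757 ≈ -0.49987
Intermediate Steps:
v = 2374768 (v = -8*(495*(-601) + 649) = -8*(-297495 + 649) = -8*(-296846) = 2374768)
(v + 31000)/(-1616758 - 3195999) = (2374768 + 31000)/(-1616758 - 3195999) = 2405768/(-4812757) = 2405768*(-1/4812757) = -2405768/4812757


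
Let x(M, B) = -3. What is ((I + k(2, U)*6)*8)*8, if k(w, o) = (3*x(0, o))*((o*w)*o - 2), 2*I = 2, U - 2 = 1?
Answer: -55232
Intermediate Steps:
U = 3 (U = 2 + 1 = 3)
I = 1 (I = (1/2)*2 = 1)
k(w, o) = 18 - 9*w*o**2 (k(w, o) = (3*(-3))*((o*w)*o - 2) = -9*(w*o**2 - 2) = -9*(-2 + w*o**2) = 18 - 9*w*o**2)
((I + k(2, U)*6)*8)*8 = ((1 + (18 - 9*2*3**2)*6)*8)*8 = ((1 + (18 - 9*2*9)*6)*8)*8 = ((1 + (18 - 162)*6)*8)*8 = ((1 - 144*6)*8)*8 = ((1 - 864)*8)*8 = -863*8*8 = -6904*8 = -55232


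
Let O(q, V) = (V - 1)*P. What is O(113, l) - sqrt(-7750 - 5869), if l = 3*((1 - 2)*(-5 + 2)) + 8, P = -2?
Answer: -32 - I*sqrt(13619) ≈ -32.0 - 116.7*I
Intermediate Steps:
l = 17 (l = 3*(-1*(-3)) + 8 = 3*3 + 8 = 9 + 8 = 17)
O(q, V) = 2 - 2*V (O(q, V) = (V - 1)*(-2) = (-1 + V)*(-2) = 2 - 2*V)
O(113, l) - sqrt(-7750 - 5869) = (2 - 2*17) - sqrt(-7750 - 5869) = (2 - 34) - sqrt(-13619) = -32 - I*sqrt(13619)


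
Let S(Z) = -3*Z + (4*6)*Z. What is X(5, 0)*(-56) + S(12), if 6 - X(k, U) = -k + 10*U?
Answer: -364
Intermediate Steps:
X(k, U) = 6 + k - 10*U (X(k, U) = 6 - (-k + 10*U) = 6 + (k - 10*U) = 6 + k - 10*U)
S(Z) = 21*Z (S(Z) = -3*Z + 24*Z = 21*Z)
X(5, 0)*(-56) + S(12) = (6 + 5 - 10*0)*(-56) + 21*12 = (6 + 5 + 0)*(-56) + 252 = 11*(-56) + 252 = -616 + 252 = -364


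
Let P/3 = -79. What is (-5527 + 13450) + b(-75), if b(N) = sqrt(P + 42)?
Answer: 7923 + I*sqrt(195) ≈ 7923.0 + 13.964*I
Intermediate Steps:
P = -237 (P = 3*(-79) = -237)
b(N) = I*sqrt(195) (b(N) = sqrt(-237 + 42) = sqrt(-195) = I*sqrt(195))
(-5527 + 13450) + b(-75) = (-5527 + 13450) + I*sqrt(195) = 7923 + I*sqrt(195)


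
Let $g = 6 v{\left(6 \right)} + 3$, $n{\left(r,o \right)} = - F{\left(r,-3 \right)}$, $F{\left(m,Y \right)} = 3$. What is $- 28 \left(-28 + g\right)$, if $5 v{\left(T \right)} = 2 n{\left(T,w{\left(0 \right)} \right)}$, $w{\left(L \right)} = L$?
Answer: $\frac{4508}{5} \approx 901.6$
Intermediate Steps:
$n{\left(r,o \right)} = -3$ ($n{\left(r,o \right)} = \left(-1\right) 3 = -3$)
$v{\left(T \right)} = - \frac{6}{5}$ ($v{\left(T \right)} = \frac{2 \left(-3\right)}{5} = \frac{1}{5} \left(-6\right) = - \frac{6}{5}$)
$g = - \frac{21}{5}$ ($g = 6 \left(- \frac{6}{5}\right) + 3 = - \frac{36}{5} + 3 = - \frac{21}{5} \approx -4.2$)
$- 28 \left(-28 + g\right) = - 28 \left(-28 - \frac{21}{5}\right) = \left(-28\right) \left(- \frac{161}{5}\right) = \frac{4508}{5}$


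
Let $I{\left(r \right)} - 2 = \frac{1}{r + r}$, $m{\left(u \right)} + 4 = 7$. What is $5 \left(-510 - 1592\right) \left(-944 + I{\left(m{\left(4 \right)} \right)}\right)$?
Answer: $\frac{29696005}{3} \approx 9.8987 \cdot 10^{6}$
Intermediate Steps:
$m{\left(u \right)} = 3$ ($m{\left(u \right)} = -4 + 7 = 3$)
$I{\left(r \right)} = 2 + \frac{1}{2 r}$ ($I{\left(r \right)} = 2 + \frac{1}{r + r} = 2 + \frac{1}{2 r}$)
$5 \left(-510 - 1592\right) \left(-944 + I{\left(m{\left(4 \right)} \right)}\right) = 5 \left(-510 - 1592\right) \left(-944 + \left(2 + \frac{1}{2 \cdot 3}\right)\right) = 5 \left(- 2102 \left(-944 + \left(2 + \frac{1}{2} \cdot \frac{1}{3}\right)\right)\right) = 5 \left(- 2102 \left(-944 + \left(2 + \frac{1}{6}\right)\right)\right) = 5 \left(- 2102 \left(-944 + \frac{13}{6}\right)\right) = 5 \left(\left(-2102\right) \left(- \frac{5651}{6}\right)\right) = 5 \cdot \frac{5939201}{3} = \frac{29696005}{3}$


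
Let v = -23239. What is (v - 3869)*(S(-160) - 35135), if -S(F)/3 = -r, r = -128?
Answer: 962849052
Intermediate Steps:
S(F) = -384 (S(F) = -(-3)*(-128) = -3*128 = -384)
(v - 3869)*(S(-160) - 35135) = (-23239 - 3869)*(-384 - 35135) = -27108*(-35519) = 962849052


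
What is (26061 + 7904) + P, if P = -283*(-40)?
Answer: 45285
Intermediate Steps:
P = 11320
(26061 + 7904) + P = (26061 + 7904) + 11320 = 33965 + 11320 = 45285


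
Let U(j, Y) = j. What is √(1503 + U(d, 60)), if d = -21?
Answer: √1482 ≈ 38.497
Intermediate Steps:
√(1503 + U(d, 60)) = √(1503 - 21) = √1482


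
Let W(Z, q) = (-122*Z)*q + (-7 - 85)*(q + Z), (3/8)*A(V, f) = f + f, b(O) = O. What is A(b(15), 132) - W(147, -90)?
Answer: -1608112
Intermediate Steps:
A(V, f) = 16*f/3 (A(V, f) = 8*(f + f)/3 = 8*(2*f)/3 = 16*f/3)
W(Z, q) = -92*Z - 92*q - 122*Z*q (W(Z, q) = -122*Z*q - 92*(Z + q) = -122*Z*q + (-92*Z - 92*q) = -92*Z - 92*q - 122*Z*q)
A(b(15), 132) - W(147, -90) = (16/3)*132 - (-92*147 - 92*(-90) - 122*147*(-90)) = 704 - (-13524 + 8280 + 1614060) = 704 - 1*1608816 = 704 - 1608816 = -1608112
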